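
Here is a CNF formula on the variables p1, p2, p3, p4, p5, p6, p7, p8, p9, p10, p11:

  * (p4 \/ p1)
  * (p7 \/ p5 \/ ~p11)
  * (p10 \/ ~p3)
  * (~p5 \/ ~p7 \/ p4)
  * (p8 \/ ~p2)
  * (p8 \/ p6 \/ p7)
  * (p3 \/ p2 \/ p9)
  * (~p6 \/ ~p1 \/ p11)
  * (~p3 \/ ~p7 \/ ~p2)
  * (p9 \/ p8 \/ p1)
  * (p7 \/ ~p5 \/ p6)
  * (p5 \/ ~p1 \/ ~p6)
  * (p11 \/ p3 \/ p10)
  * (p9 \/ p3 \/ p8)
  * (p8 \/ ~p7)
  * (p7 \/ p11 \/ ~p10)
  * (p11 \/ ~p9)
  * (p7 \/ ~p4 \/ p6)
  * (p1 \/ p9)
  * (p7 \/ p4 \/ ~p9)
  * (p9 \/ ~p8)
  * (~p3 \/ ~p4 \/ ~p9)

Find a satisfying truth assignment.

Try p1 = False.
  then p4 is forced to True.
  then p9 is forced to True.
  then p11 is forced to True.
  then p3 is forced to False.
For the remaining variables, p2 = False, p5 = False, p6 = True, p7 = True, p8 = True, p10 = True works.

p1=F, p2=F, p3=F, p4=T, p5=F, p6=T, p7=T, p8=T, p9=T, p10=T, p11=T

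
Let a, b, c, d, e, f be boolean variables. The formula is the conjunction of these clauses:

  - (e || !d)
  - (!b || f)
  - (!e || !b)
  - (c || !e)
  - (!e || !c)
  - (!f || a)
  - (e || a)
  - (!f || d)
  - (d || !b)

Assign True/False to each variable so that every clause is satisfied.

a=True, b=False, c=True, d=False, e=False, f=False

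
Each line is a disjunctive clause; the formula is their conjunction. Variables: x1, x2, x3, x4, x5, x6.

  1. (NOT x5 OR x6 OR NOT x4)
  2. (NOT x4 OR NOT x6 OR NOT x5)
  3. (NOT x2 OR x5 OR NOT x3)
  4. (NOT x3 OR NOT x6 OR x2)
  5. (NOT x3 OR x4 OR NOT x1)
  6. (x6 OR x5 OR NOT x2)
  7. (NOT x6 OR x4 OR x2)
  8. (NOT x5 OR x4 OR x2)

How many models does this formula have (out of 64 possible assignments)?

19

Split on x2, then x4.
  x2=T, x4=T: remaining (x1,x3,x5,x6) ∈ {(F,F,F,T); (T,F,F,T)} — 2.
  x2=T, x4=F: 8 of the 16 assignments to (x1,x3,x5,x6) work.
  x2=F, x4=T: x1 free; 3 ways for (x3,x5,x6) × 2^1 = 6.
  x2=F, x4=F: remaining (x1,x3,x5,x6) ∈ {(F,F,F,F); (F,T,F,F); (T,F,F,F)} — 3.
Total: 2 + 8 + 6 + 3 = 19.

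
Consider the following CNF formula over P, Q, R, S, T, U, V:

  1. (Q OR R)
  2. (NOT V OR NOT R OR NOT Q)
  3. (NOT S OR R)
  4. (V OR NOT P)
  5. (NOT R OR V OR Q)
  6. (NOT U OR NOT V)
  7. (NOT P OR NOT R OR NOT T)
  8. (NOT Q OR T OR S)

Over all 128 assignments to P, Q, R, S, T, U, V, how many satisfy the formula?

Split on R, then Q.
  R=1, Q=1: U free; 3 ways for (P,S,T,V) × 2^1 = 6.
  R=1, Q=0: S free; 3 ways for (P,T,U,V) × 2^1 = 6.
  R=0, Q=1: remaining (P,S,T,U,V) ∈ {(0,0,1,0,0); (0,0,1,0,1); (0,0,1,1,0); (1,0,1,0,1)} — 4.
  R=0, Q=0: a clause becomes empty — 0.
Total: 6 + 6 + 4 + 0 = 16.

16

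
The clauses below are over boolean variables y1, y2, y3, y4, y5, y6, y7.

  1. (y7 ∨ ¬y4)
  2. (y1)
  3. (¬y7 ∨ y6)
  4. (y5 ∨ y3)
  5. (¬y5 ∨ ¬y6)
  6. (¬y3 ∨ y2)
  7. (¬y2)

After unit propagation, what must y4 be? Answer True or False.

False

Unit clause (y1) sets y1 = True.
Unit clause (¬y2) sets y2 = False.
From (¬y3 ∨ y2) and y2 = False: y3 = False.
From (y5 ∨ y3) and y3 = False: y5 = True.
(¬y5 ∨ ¬y6) with y5 = True leaves only ¬y6, so y6 = False.
In (¬y7 ∨ y6), y6 is now false; ¬y7 must hold, so y7 = False.
From (¬y4 ∨ y7) and y7 = False: y4 = False.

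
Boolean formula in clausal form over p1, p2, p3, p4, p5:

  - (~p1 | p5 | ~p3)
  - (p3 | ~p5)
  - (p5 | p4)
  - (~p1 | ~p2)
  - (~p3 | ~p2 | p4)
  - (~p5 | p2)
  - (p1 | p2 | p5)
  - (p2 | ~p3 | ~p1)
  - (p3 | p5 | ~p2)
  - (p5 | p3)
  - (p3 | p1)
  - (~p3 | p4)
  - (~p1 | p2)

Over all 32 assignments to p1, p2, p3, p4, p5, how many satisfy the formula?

2

The models are:
  p1=0 p2=1 p3=1 p4=1 p5=0
  p1=0 p2=1 p3=1 p4=1 p5=1
That's 2 in total.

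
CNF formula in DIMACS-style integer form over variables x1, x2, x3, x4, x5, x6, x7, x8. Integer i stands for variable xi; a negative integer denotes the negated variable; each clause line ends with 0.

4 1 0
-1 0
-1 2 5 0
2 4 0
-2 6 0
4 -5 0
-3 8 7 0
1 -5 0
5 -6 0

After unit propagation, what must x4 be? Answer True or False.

(~x1) stands alone — x1 = False.
(x4 | x1): since x1 = False, the clause reduces to (x4). x4 = True.

True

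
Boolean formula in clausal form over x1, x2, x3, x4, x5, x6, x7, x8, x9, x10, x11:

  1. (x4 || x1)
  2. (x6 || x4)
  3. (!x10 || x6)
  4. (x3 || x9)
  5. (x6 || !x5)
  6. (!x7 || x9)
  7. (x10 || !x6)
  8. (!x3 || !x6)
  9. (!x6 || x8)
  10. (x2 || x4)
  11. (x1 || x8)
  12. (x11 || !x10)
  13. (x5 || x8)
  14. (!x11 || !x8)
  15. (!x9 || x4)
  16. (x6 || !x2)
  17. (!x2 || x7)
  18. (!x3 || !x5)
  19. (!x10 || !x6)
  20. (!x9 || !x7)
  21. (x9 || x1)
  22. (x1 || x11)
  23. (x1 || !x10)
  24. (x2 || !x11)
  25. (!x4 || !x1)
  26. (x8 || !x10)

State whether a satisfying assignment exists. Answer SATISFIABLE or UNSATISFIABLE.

UNSATISFIABLE

x6 = True:
  propagation gives x10=True; an empty clause results — contradiction.
x6 = False:
  propagation gives x4=True, x10=False, x5=False, x8=True; an empty clause results — contradiction.
Every branch closes, so no satisfying assignment exists.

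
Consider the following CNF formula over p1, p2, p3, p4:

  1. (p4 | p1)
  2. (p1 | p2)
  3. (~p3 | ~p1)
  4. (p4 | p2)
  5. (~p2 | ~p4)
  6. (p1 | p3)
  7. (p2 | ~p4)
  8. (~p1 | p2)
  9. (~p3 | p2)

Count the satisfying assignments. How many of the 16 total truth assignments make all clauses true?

Satisfying assignments:
  p1=T p2=T p3=F p4=F
Count: 1.

1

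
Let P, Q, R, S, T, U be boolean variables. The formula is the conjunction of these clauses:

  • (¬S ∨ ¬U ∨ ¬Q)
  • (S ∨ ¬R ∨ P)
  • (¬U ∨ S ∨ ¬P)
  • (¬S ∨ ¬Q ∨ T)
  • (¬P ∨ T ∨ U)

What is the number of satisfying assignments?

30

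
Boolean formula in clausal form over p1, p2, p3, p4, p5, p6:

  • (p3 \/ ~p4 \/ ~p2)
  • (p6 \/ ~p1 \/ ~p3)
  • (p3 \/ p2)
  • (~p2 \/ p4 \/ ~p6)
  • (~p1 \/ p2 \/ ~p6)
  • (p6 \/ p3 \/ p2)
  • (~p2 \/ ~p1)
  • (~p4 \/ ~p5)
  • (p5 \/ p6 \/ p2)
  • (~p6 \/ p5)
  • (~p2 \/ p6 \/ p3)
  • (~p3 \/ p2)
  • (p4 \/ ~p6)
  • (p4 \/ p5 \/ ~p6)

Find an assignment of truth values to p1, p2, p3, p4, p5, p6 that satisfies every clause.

p1 occurs only negated in the remaining clauses — set p1 = False.
Set p2 = True and propagate.
The remaining clauses are satisfied by p3 = True, p4 = True, p5 = False, p6 = False.
Every clause has at least one true literal under this assignment.
Check each clause:
  1. (~p4 \/ ~p2 \/ p3) — p3 is true.
  2. (~p3 \/ p6 \/ ~p1) — ~p1 is true.
  3. (p2 \/ p3) — p2 is true.
  4. (~p2 \/ p4 \/ ~p6) — ~p6 is true.
  5. (~p1 \/ p2 \/ ~p6) — p2 is true.
  6. (p2 \/ p6 \/ p3) — p2 is true.
  7. (~p2 \/ ~p1) — ~p1 is true.
  8. (~p4 \/ ~p5) — ~p5 is true.
  9. (p6 \/ p5 \/ p2) — p2 is true.
  10. (p5 \/ ~p6) — ~p6 is true.
  11. (~p2 \/ p3 \/ p6) — p3 is true.
  12. (p2 \/ ~p3) — p2 is true.
  13. (p4 \/ ~p6) — ~p6 is true.
  14. (p4 \/ p5 \/ ~p6) — ~p6 is true.

p1=F, p2=T, p3=T, p4=T, p5=F, p6=F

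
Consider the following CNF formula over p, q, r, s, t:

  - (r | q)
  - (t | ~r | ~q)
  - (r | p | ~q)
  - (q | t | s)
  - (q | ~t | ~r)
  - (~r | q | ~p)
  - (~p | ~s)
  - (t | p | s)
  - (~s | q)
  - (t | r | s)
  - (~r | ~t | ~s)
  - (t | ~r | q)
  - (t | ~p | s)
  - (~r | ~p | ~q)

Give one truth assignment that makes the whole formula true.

p=True, q=True, r=False, s=False, t=True

Check each clause:
  1. (r | q) — q is true.
  2. (~r | ~q | t) — ~r is true.
  3. (r | ~q | p) — p is true.
  4. (q | s | t) — q is true.
  5. (~r | q | ~t) — q is true.
  6. (~r | ~p | q) — q is true.
  7. (~p | ~s) — ~s is true.
  8. (t | s | p) — p is true.
  9. (~s | q) — q is true.
  10. (r | t | s) — t is true.
  11. (~s | ~t | ~r) — ~s is true.
  12. (t | ~r | q) — ~r is true.
  13. (~p | t | s) — t is true.
  14. (~r | ~p | ~q) — ~r is true.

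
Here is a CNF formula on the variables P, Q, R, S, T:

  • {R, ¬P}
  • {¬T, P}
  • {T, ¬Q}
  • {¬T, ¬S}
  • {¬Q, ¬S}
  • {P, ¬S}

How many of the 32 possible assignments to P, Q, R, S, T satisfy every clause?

6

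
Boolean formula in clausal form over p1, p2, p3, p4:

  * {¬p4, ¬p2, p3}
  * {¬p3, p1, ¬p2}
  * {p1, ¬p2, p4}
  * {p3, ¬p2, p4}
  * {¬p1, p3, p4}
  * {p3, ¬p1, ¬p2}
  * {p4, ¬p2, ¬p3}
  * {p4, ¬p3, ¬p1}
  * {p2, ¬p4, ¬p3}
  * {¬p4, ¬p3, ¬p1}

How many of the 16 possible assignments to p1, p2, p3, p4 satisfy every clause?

The models are:
  p1=0 p2=0 p3=0 p4=0
  p1=0 p2=0 p3=0 p4=1
  p1=0 p2=0 p3=1 p4=0
  p1=1 p2=0 p3=0 p4=1
Count: 4.

4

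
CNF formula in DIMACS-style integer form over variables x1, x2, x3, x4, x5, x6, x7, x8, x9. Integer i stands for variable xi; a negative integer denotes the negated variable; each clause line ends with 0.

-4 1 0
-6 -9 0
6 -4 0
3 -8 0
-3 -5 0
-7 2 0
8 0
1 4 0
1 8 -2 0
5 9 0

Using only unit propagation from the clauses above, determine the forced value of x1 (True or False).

(x8) is a unit clause: x8 = True.
(x3 || !x8): since x8 = True, the clause reduces to (x3). x3 = True.
(!x3 || !x5): since x3 = True, the clause reduces to (!x5). x5 = False.
In (x5 || x9), x5 is now false; x9 must hold, so x9 = True.
(!x6 || !x9) with x9 = True leaves only !x6, so x6 = False.
(!x4 || x6): since x6 = False, the clause reduces to (!x4). x4 = False.
(x1 || x4) with x4 = False leaves only x1, so x1 = True.

True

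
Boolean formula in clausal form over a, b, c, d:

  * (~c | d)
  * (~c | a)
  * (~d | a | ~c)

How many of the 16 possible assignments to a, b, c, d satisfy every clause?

10

Case analysis on c and a:
  c=1, a=1: remaining (b,d) ∈ {(0,1); (1,1)} — 2.
  c=1, a=0: a clause becomes empty — 0.
  c=0, a=1: remaining (b,d) ∈ {(0,0); (0,1); (1,0); (1,1)} — 4.
  c=0, a=0: remaining (b,d) ∈ {(0,0); (0,1); (1,0); (1,1)} — 4.
Total: 2 + 0 + 4 + 4 = 10.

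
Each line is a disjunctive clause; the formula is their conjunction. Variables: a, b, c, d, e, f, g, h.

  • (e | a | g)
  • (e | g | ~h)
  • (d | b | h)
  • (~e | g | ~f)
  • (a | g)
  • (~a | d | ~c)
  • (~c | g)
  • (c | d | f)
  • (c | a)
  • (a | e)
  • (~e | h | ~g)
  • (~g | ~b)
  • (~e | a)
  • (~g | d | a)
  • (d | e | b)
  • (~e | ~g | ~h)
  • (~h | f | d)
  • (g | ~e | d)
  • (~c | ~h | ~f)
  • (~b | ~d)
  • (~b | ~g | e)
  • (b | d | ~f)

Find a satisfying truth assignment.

a=T  b=F  c=F  d=T  e=F  f=T  g=T  h=T

Check each clause:
  1. (g | a | e) — a is true.
  2. (~h | e | g) — g is true.
  3. (b | d | h) — h is true.
  4. (g | ~e | ~f) — ~e is true.
  5. (a | g) — a is true.
  6. (~c | ~a | d) — d is true.
  7. (~c | g) — ~c is true.
  8. (d | f | c) — d is true.
  9. (a | c) — a is true.
  10. (e | a) — a is true.
  11. (~e | h | ~g) — h is true.
  12. (~g | ~b) — ~b is true.
  13. (a | ~e) — a is true.
  14. (d | a | ~g) — d is true.
  15. (d | b | e) — d is true.
  16. (~e | ~h | ~g) — ~e is true.
  17. (f | d | ~h) — d is true.
  18. (d | g | ~e) — ~e is true.
  19. (~h | ~c | ~f) — ~c is true.
  20. (~b | ~d) — ~b is true.
  21. (~g | ~b | e) — ~b is true.
  22. (b | d | ~f) — d is true.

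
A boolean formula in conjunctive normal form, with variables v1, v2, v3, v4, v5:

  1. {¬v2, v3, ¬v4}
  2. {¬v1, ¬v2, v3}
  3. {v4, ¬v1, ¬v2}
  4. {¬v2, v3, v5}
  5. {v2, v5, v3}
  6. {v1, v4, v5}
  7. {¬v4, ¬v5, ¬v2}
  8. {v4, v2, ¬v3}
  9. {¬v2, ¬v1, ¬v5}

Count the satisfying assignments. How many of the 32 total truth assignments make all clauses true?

Case analysis on v2 and v3:
  v2=T, v3=T: remaining (v1,v4,v5) ∈ {(F,F,T); (F,T,F); (T,T,F)} — 3.
  v2=T, v3=F: remaining (v1,v4,v5) ∈ {(F,F,T)} — 1.
  v2=F, v3=T: remaining (v1,v4,v5) ∈ {(F,T,F); (F,T,T); (T,T,F); (T,T,T)} — 4.
  v2=F, v3=F: remaining (v1,v4,v5) ∈ {(F,F,T); (F,T,T); (T,F,T); (T,T,T)} — 4.
Total: 3 + 1 + 4 + 4 = 12.

12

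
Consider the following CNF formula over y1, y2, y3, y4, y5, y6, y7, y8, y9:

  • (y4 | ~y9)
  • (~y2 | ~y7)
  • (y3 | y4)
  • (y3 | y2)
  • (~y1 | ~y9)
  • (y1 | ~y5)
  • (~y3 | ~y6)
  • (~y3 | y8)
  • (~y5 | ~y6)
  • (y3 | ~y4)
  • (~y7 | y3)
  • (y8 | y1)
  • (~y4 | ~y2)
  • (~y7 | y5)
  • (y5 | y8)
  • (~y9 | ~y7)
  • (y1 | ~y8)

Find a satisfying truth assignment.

y1=True, y2=True, y3=True, y4=False, y5=True, y6=False, y7=False, y8=True, y9=False

Pure literal: y6 appears only negated; assign y6 = False.
y7 occurs only negated in the remaining clauses — set y7 = False.
Branch on y1: take y1 = True.
  then y9 is forced to False.
The remaining clauses are satisfied by y2 = True, y3 = True, y4 = False, y5 = True, y8 = True.
Every clause has at least one true literal under this assignment.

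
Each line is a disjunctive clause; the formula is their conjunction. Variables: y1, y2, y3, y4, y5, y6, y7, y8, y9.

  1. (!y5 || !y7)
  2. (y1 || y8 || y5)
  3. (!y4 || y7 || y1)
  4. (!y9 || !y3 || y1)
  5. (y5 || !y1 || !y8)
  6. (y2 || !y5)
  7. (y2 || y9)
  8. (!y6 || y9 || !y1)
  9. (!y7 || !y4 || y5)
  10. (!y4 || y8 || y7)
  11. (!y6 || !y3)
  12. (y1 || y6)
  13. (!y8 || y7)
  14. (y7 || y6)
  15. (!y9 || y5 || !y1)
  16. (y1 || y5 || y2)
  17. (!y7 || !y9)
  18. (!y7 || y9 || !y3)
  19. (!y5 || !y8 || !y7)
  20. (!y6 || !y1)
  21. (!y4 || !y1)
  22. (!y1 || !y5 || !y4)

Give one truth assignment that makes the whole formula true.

y1=0, y2=1, y3=0, y4=0, y5=1, y6=1, y7=0, y8=0, y9=0

y2 occurs only positively in the remaining clauses — set y2 = True.
y3 occurs only negated in the remaining clauses — set y3 = False.
Branch on y1: take y1 = False.
  then y6 is forced to True.
Branch on y4: take y4 = False.
For the remaining variables, y5 = True, y7 = False, y8 = False, y9 = False works.
Every clause has at least one true literal under this assignment.
Check each clause:
  1. (!y5 || !y7) — !y7 is true.
  2. (y5 || y8 || y1) — y5 is true.
  3. (!y4 || y1 || y7) — !y4 is true.
  4. (y1 || !y3 || !y9) — !y3 is true.
  5. (!y1 || !y8 || y5) — !y8 is true.
  6. (y2 || !y5) — y2 is true.
  7. (y9 || y2) — y2 is true.
  8. (!y1 || !y6 || y9) — !y1 is true.
  9. (y5 || !y4 || !y7) — !y7 is true.
  10. (y8 || !y4 || y7) — !y4 is true.
  11. (!y3 || !y6) — !y3 is true.
  12. (y6 || y1) — y6 is true.
  13. (!y8 || y7) — !y8 is true.
  14. (y7 || y6) — y6 is true.
  15. (!y1 || y5 || !y9) — y5 is true.
  16. (y2 || y5 || y1) — y2 is true.
  17. (!y7 || !y9) — !y7 is true.
  18. (!y7 || y9 || !y3) — !y3 is true.
  19. (!y8 || !y5 || !y7) — !y8 is true.
  20. (!y1 || !y6) — !y1 is true.
  21. (!y4 || !y1) — !y4 is true.
  22. (!y1 || !y4 || !y5) — !y4 is true.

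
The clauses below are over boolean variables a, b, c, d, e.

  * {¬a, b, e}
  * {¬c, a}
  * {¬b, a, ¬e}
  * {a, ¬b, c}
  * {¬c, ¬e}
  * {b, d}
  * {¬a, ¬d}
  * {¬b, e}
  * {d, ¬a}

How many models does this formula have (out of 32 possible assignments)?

2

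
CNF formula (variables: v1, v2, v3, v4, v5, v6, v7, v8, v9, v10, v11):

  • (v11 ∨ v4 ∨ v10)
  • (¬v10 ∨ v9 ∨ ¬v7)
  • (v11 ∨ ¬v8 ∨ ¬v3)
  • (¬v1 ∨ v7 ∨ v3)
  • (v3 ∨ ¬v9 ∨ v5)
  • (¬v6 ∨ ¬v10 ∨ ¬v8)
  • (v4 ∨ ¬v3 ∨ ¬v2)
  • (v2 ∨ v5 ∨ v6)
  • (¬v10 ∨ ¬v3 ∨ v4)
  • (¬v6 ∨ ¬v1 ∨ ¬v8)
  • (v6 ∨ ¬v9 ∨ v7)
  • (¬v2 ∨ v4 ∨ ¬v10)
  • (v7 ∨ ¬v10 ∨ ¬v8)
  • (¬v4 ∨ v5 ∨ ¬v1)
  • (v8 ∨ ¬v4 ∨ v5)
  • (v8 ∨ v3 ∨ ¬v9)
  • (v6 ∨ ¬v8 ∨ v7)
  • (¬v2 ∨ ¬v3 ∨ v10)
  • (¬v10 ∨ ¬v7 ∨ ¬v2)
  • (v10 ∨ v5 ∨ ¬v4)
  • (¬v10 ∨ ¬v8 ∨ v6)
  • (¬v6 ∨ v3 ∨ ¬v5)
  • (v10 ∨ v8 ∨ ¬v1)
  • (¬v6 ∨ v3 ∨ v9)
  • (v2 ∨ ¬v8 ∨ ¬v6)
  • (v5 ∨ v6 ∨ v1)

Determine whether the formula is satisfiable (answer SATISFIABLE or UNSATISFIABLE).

Pure literal: v11 appears only positively; assign v11 = True.
Set v1 = False and propagate.
Try v2 = False.
Try v3 = False.
The remaining clauses are satisfied by v4 = True, v5 = True, v6 = False, v7 = True, v8 = True, v9 = True, v10 = False.
Every clause has at least one true literal under this assignment.
So v1=False, v2=False, v3=False, v4=True, v5=True, v6=False, v7=True, v8=True, v9=True, v10=False, v11=True is a satisfying assignment.

SATISFIABLE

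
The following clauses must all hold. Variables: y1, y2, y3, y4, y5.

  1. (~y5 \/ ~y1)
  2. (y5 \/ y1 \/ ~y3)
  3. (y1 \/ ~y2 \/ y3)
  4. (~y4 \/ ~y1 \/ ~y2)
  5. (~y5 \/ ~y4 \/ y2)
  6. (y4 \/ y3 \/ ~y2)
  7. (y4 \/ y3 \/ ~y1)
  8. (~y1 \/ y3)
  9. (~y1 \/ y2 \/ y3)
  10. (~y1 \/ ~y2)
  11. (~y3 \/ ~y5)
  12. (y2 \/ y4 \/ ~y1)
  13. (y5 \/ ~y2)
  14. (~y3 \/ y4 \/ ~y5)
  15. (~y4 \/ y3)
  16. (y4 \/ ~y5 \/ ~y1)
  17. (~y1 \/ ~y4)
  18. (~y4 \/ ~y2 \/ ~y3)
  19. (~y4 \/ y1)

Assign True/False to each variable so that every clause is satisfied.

y1=F, y2=F, y3=F, y4=F, y5=T

Set y1 = False and propagate.
  then y4 is forced to False.
Set y2 = False and propagate.
Set y3 = False and propagate.
y5 is now unconstrained; take y5 = True.
Check each clause:
  1. (~y1 \/ ~y5) — ~y1 is true.
  2. (~y3 \/ y5 \/ y1) — y5 is true.
  3. (y1 \/ ~y2 \/ y3) — ~y2 is true.
  4. (~y4 \/ ~y1 \/ ~y2) — ~y4 is true.
  5. (y2 \/ ~y5 \/ ~y4) — ~y4 is true.
  6. (y3 \/ y4 \/ ~y2) — ~y2 is true.
  7. (y3 \/ y4 \/ ~y1) — ~y1 is true.
  8. (y3 \/ ~y1) — ~y1 is true.
  9. (~y1 \/ y3 \/ y2) — ~y1 is true.
  10. (~y1 \/ ~y2) — ~y2 is true.
  11. (~y3 \/ ~y5) — ~y3 is true.
  12. (y4 \/ y2 \/ ~y1) — ~y1 is true.
  13. (y5 \/ ~y2) — y5 is true.
  14. (y4 \/ ~y3 \/ ~y5) — ~y3 is true.
  15. (~y4 \/ y3) — ~y4 is true.
  16. (~y5 \/ ~y1 \/ y4) — ~y1 is true.
  17. (~y4 \/ ~y1) — ~y4 is true.
  18. (~y2 \/ ~y3 \/ ~y4) — ~y4 is true.
  19. (~y4 \/ y1) — ~y4 is true.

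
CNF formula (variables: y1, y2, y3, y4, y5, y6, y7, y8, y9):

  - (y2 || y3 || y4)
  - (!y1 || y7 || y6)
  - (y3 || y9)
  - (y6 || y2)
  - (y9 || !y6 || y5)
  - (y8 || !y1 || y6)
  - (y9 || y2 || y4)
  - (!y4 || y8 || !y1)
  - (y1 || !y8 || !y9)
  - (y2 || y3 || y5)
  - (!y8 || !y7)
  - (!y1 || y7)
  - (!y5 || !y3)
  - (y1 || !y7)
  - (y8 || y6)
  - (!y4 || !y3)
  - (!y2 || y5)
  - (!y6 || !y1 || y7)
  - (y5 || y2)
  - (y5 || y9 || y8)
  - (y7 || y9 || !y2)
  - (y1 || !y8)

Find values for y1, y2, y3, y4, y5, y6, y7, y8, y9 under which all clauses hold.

y1 = False, y2 = False, y3 = False, y4 = True, y5 = True, y6 = True, y7 = False, y8 = False, y9 = True

Try y1 = False.
  then y7 is forced to False.
  then y8 is forced to False.
  then y6 is forced to True.
Set y2 = False and propagate.
  then y5 is forced to True.
  then y3 is forced to False.
  then y4 is forced to True.
  then y9 is forced to True.
Every clause has at least one true literal under this assignment.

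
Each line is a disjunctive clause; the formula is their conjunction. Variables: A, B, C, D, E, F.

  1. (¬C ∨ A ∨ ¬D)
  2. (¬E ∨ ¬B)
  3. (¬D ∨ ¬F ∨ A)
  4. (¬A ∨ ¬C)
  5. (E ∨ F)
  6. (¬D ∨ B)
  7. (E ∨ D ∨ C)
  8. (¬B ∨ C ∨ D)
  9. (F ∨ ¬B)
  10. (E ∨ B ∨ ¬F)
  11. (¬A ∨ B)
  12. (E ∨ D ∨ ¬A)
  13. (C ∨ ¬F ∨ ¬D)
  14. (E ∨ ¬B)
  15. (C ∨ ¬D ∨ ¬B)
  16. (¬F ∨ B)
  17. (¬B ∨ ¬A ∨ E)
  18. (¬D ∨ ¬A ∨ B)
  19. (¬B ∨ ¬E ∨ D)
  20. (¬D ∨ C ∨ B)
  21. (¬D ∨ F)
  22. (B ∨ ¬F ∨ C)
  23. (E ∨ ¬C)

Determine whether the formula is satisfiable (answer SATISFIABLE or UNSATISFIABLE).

Branch on A: take A = False.
For the remaining variables, B = False, C = True, D = False, E = True, F = False works.
So A=False, B=False, C=True, D=False, E=True, F=False is a satisfying assignment.

SATISFIABLE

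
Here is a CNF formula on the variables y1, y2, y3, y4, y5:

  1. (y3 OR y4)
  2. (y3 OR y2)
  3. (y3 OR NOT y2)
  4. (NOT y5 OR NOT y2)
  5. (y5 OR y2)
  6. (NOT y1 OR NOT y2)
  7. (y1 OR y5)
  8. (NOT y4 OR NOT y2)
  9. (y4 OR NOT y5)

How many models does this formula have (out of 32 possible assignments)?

Satisfying assignments:
  y1=0 y2=0 y3=1 y4=1 y5=1
  y1=1 y2=0 y3=1 y4=1 y5=1
Count: 2.

2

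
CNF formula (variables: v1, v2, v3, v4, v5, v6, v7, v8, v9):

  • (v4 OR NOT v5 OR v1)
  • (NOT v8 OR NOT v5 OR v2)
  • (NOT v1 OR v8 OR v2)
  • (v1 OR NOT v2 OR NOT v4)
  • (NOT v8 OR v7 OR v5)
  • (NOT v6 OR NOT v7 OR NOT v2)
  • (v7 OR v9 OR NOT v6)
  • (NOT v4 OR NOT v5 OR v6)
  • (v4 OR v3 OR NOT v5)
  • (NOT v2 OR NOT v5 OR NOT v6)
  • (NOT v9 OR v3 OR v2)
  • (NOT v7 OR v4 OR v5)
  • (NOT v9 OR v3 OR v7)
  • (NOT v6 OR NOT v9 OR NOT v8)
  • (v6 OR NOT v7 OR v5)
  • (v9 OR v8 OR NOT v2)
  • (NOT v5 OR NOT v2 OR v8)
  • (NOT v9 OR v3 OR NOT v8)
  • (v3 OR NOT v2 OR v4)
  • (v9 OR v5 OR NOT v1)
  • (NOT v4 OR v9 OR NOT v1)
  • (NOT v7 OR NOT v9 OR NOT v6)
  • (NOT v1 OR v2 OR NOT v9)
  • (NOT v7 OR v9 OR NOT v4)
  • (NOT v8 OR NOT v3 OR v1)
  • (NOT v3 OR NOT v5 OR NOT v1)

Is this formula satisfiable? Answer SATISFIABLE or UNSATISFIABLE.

SATISFIABLE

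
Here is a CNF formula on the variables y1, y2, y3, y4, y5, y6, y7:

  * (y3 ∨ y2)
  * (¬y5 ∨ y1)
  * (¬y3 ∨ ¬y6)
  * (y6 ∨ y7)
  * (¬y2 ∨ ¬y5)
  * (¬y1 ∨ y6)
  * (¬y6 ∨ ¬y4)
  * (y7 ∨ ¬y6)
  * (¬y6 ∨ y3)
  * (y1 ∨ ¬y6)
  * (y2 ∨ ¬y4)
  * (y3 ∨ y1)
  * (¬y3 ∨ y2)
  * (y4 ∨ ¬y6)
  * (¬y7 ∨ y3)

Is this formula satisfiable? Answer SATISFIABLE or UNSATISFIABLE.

SATISFIABLE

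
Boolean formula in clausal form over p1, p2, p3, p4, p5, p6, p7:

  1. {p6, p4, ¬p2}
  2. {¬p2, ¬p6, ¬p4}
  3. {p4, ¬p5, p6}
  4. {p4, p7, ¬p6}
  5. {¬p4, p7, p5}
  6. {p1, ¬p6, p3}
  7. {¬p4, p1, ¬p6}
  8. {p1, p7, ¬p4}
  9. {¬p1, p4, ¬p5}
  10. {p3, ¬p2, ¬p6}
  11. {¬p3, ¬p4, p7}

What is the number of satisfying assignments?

38

Case analysis on p4 and p6:
  p4=1, p6=1: 5 of the 32 assignments to (p1,p2,p3,p5,p7) work.
  p4=1, p6=0: p2 free; 9 ways for (p1,p3,p5,p7) × 2^1 = 18.
  p4=0, p6=1: 7 of the 32 assignments to (p1,p2,p3,p5,p7) work.
  p4=0, p6=0: forces p2=0; p5=0; p1, p3, p7 free → 2^3 = 8.
Total: 5 + 18 + 7 + 8 = 38.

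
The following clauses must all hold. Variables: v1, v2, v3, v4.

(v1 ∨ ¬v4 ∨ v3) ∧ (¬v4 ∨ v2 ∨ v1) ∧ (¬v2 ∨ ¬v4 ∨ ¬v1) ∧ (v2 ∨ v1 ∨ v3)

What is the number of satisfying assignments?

10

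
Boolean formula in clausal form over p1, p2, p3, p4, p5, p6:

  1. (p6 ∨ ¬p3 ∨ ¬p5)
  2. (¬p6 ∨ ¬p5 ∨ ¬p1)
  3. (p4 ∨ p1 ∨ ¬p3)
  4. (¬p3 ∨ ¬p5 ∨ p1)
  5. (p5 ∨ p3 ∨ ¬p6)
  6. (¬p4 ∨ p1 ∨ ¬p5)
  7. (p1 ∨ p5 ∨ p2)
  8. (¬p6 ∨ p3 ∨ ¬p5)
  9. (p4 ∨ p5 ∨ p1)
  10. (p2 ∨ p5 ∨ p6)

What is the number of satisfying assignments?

17

Split on p5, then p1.
  p5=T, p1=T: remaining (p2,p3,p4,p6) ∈ {(F,F,F,F); (F,F,T,F); (T,F,F,F); (T,F,T,F)} — 4.
  p5=T, p1=F: remaining (p2,p3,p4,p6) ∈ {(F,F,F,F); (T,F,F,F)} — 2.
  p5=F, p1=T: p4 free; 4 ways for (p2,p3,p6) × 2^1 = 8.
  p5=F, p1=F: remaining (p2,p3,p4,p6) ∈ {(T,F,T,F); (T,T,T,F); (T,T,T,T)} — 3.
Total: 4 + 2 + 8 + 3 = 17.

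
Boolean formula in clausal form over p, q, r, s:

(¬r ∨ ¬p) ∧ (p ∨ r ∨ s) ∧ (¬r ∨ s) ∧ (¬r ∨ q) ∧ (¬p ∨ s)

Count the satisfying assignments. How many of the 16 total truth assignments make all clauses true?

5

Satisfying assignments:
  p=F q=F r=F s=T
  p=F q=T r=F s=T
  p=F q=T r=T s=T
  p=T q=F r=F s=T
  p=T q=T r=F s=T
Count: 5.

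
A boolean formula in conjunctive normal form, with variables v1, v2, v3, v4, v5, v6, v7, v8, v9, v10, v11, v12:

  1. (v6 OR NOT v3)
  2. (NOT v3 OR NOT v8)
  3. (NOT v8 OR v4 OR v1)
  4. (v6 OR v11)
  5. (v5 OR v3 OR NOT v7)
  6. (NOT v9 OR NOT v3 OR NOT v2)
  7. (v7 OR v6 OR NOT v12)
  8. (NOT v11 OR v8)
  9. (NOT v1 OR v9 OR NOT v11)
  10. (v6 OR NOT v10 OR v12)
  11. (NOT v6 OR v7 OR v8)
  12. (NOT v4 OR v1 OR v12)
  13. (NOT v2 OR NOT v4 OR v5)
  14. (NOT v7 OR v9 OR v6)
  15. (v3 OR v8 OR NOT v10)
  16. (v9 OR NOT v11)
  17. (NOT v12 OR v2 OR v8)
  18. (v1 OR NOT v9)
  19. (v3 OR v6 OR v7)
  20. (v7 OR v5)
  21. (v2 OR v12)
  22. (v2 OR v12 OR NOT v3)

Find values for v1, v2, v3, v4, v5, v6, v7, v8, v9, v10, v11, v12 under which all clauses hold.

v1 = T, v2 = T, v3 = F, v4 = F, v5 = T, v6 = T, v7 = T, v8 = T, v9 = F, v10 = T, v11 = F, v12 = F

v5 occurs only positively in the remaining clauses — set v5 = True.
Branch on v1: take v1 = True.
The remaining clauses are satisfied by v2 = True, v3 = False, v4 = False, v6 = True, v7 = True, v8 = True, v9 = False, v10 = True, v11 = False, v12 = False.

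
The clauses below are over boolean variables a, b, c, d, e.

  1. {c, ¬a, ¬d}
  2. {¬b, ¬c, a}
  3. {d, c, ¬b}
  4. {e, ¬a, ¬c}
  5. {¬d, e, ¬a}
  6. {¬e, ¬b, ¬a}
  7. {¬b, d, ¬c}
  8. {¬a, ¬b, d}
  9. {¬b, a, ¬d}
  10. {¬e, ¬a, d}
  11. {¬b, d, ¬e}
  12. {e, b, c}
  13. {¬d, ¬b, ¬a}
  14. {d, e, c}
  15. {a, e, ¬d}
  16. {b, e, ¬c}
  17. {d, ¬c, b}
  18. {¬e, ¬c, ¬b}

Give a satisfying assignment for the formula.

Set a = False and propagate.
Set b = False and propagate.
Set c = True and propagate.
  then e is forced to True.
  then d is forced to True.
Every clause has at least one true literal under this assignment.

a=F  b=F  c=T  d=T  e=T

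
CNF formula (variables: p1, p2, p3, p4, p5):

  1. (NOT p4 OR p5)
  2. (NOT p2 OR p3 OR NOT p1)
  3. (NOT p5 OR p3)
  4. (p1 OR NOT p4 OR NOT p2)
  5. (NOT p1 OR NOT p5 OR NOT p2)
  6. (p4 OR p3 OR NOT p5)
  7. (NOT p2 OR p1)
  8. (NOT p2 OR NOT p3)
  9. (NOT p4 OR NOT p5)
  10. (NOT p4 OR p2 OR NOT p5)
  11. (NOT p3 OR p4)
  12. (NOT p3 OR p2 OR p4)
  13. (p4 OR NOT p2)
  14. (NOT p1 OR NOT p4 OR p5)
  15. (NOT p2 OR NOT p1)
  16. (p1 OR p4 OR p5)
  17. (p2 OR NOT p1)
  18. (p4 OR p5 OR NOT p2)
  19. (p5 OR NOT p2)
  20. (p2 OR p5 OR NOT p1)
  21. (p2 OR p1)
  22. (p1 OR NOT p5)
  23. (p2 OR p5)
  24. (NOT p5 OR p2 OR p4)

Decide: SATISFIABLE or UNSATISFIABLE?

UNSATISFIABLE

p2 = True:
  propagation gives p1=True; an empty clause results — contradiction.
p2 = False:
  propagation gives p1=False; an empty clause results — contradiction.
Every branch closes, so no satisfying assignment exists.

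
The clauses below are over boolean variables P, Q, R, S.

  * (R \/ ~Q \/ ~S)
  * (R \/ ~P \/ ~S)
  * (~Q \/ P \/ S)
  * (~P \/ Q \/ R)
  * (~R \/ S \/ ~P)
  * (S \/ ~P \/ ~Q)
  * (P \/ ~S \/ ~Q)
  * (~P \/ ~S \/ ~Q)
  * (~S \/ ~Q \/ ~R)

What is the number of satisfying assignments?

5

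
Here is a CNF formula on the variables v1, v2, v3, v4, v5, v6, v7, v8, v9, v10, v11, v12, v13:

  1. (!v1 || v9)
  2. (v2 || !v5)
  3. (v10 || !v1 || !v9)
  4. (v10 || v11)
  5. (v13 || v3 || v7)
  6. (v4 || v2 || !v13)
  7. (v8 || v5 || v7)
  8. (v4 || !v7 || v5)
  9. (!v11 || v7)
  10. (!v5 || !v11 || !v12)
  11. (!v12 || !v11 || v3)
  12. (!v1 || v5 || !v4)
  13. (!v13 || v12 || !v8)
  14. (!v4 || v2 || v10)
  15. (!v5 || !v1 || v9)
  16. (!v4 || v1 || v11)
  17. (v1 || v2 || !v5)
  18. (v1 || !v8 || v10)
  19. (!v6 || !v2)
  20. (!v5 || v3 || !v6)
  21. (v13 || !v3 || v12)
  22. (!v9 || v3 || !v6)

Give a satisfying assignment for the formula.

v1 = 0, v2 = 0, v3 = 0, v4 = 1, v5 = 0, v6 = 0, v7 = 1, v8 = 0, v9 = 0, v10 = 1, v11 = 1, v12 = 0, v13 = 1

v6 occurs only negated in the remaining clauses — set v6 = False.
v10 occurs only positively in the remaining clauses — set v10 = True.
Try v1 = False.
For the remaining variables, v2 = False, v3 = False, v4 = True, v5 = False, v7 = True, v8 = False, v9 = False, v11 = True, v12 = False, v13 = True works.
Every clause has at least one true literal under this assignment.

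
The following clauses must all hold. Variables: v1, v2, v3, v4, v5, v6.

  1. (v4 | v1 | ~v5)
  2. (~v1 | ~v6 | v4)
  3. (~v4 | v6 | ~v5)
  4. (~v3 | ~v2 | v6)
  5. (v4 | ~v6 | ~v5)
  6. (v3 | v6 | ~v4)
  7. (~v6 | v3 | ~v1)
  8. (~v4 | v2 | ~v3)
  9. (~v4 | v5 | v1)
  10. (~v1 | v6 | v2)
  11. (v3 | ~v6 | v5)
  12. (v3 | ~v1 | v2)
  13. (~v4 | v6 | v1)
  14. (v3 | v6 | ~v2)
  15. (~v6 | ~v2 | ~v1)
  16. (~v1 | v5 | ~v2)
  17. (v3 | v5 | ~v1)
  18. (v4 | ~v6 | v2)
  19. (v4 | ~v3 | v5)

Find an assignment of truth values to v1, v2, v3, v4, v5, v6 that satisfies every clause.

v1 = 0, v2 = 1, v3 = 0, v4 = 1, v5 = 1, v6 = 1

Check each clause:
  1. (v1 | ~v5 | v4) — v4 is true.
  2. (v4 | ~v1 | ~v6) — v4 is true.
  3. (~v4 | v6 | ~v5) — v6 is true.
  4. (~v2 | ~v3 | v6) — ~v3 is true.
  5. (v4 | ~v5 | ~v6) — v4 is true.
  6. (v3 | v6 | ~v4) — v6 is true.
  7. (v3 | ~v6 | ~v1) — ~v1 is true.
  8. (~v4 | ~v3 | v2) — v2 is true.
  9. (v1 | ~v4 | v5) — v5 is true.
  10. (v2 | ~v1 | v6) — v2 is true.
  11. (v3 | v5 | ~v6) — v5 is true.
  12. (v3 | ~v1 | v2) — v2 is true.
  13. (v6 | v1 | ~v4) — v6 is true.
  14. (~v2 | v3 | v6) — v6 is true.
  15. (~v1 | ~v2 | ~v6) — ~v1 is true.
  16. (v5 | ~v2 | ~v1) — v5 is true.
  17. (v5 | v3 | ~v1) — v5 is true.
  18. (v4 | ~v6 | v2) — v2 is true.
  19. (~v3 | v4 | v5) — ~v3 is true.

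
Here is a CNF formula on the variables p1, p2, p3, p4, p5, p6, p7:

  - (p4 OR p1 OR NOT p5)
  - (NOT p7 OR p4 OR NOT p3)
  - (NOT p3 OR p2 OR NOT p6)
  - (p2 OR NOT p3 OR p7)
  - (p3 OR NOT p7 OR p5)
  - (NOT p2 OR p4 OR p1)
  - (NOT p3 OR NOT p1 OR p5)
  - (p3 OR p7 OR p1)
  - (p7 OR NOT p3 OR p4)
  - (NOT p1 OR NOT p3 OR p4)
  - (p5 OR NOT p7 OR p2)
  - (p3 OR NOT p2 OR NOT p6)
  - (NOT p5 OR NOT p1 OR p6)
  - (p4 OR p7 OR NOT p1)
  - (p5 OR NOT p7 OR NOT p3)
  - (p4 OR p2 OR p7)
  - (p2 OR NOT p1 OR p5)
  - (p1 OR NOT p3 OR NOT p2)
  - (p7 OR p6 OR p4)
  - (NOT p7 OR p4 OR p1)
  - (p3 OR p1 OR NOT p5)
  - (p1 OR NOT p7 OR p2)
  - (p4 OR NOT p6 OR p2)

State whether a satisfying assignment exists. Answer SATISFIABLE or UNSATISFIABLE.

SATISFIABLE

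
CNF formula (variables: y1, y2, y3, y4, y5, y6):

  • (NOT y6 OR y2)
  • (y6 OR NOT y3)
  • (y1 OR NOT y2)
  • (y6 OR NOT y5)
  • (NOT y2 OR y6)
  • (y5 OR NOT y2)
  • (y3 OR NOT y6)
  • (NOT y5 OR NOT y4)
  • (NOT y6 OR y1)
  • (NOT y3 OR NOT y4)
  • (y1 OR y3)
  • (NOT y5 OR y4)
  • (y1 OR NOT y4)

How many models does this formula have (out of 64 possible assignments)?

The models are:
  y1=T y2=F y3=F y4=F y5=F y6=F
  y1=T y2=F y3=F y4=T y5=F y6=F
That's 2 in total.

2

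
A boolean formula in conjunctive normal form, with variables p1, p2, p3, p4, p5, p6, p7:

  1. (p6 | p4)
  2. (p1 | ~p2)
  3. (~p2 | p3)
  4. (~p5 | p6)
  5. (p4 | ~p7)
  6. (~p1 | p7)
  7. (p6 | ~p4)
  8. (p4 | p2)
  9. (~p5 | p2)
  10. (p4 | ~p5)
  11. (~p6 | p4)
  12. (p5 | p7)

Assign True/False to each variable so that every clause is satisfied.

Try p1 = False.
  then p2 is forced to False.
  then p4 is forced to True.
  then p6 is forced to True.
  then p5 is forced to False.
  then p7 is forced to True.
p3 is now unconstrained; take p3 = False.

p1 = F, p2 = F, p3 = F, p4 = T, p5 = F, p6 = T, p7 = T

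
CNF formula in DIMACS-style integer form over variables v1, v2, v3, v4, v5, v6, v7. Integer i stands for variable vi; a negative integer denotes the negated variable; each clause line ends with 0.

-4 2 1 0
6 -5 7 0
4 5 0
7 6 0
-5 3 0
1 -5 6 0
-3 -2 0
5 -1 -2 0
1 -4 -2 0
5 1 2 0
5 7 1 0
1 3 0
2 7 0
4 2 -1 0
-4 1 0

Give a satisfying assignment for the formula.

v1=T, v2=F, v3=F, v4=T, v5=F, v6=F, v7=T

Check each clause:
  1. (¬v4 ∨ v2 ∨ v1) — v1 is true.
  2. (¬v5 ∨ v7 ∨ v6) — ¬v5 is true.
  3. (v5 ∨ v4) — v4 is true.
  4. (v6 ∨ v7) — v7 is true.
  5. (v3 ∨ ¬v5) — ¬v5 is true.
  6. (v1 ∨ ¬v5 ∨ v6) — v1 is true.
  7. (¬v2 ∨ ¬v3) — ¬v3 is true.
  8. (¬v1 ∨ v5 ∨ ¬v2) — ¬v2 is true.
  9. (¬v2 ∨ v1 ∨ ¬v4) — v1 is true.
  10. (v2 ∨ v5 ∨ v1) — v1 is true.
  11. (v5 ∨ v7 ∨ v1) — v1 is true.
  12. (v3 ∨ v1) — v1 is true.
  13. (v7 ∨ v2) — v7 is true.
  14. (v4 ∨ ¬v1 ∨ v2) — v4 is true.
  15. (v1 ∨ ¬v4) — v1 is true.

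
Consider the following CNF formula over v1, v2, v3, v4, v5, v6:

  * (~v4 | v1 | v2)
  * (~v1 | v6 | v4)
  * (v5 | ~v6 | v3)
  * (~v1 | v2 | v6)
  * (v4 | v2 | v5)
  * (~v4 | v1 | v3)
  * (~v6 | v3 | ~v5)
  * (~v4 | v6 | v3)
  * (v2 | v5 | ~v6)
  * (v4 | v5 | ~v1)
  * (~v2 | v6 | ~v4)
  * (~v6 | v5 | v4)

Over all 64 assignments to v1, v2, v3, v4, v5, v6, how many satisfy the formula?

Split on v4, then v6.
  v4=1, v6=1: 5 of the 16 assignments to (v1,v2,v3,v5) work.
  v4=1, v6=0: a clause becomes empty — 0.
  v4=0, v6=1: remaining (v1,v2,v3,v5) ∈ {(0,0,1,1); (0,1,1,1); (1,0,1,1); (1,1,1,1)} — 4.
  v4=0, v6=0: v3 free; 3 ways for (v1,v2,v5) × 2^1 = 6.
Total: 5 + 0 + 4 + 6 = 15.

15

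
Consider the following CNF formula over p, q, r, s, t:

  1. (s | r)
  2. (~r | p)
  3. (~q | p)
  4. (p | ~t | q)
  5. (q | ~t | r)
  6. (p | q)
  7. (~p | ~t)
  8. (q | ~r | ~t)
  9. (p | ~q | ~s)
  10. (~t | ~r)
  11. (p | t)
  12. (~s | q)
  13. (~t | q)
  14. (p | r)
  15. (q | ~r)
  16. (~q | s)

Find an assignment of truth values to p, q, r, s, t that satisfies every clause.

p = T, q = T, r = T, s = T, t = F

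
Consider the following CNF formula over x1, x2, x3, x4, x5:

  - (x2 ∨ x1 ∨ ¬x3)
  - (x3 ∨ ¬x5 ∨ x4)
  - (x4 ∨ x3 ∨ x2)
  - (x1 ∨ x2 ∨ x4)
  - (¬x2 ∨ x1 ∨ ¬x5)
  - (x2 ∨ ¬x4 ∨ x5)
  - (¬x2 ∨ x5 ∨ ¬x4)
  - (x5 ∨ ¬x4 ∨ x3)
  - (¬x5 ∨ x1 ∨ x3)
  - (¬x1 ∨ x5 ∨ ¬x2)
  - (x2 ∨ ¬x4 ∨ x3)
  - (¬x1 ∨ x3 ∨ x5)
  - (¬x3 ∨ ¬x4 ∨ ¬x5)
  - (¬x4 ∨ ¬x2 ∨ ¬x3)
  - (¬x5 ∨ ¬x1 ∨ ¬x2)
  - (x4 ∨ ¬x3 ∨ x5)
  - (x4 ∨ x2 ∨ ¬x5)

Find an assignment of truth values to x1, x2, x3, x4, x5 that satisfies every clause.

x1=0, x2=1, x3=0, x4=0, x5=0

Check each clause:
  1. (x2 ∨ ¬x3 ∨ x1) — x2 is true.
  2. (x4 ∨ ¬x5 ∨ x3) — ¬x5 is true.
  3. (x4 ∨ x3 ∨ x2) — x2 is true.
  4. (x1 ∨ x4 ∨ x2) — x2 is true.
  5. (¬x2 ∨ ¬x5 ∨ x1) — ¬x5 is true.
  6. (x5 ∨ x2 ∨ ¬x4) — x2 is true.
  7. (¬x2 ∨ x5 ∨ ¬x4) — ¬x4 is true.
  8. (¬x4 ∨ x5 ∨ x3) — ¬x4 is true.
  9. (x3 ∨ x1 ∨ ¬x5) — ¬x5 is true.
  10. (¬x1 ∨ x5 ∨ ¬x2) — ¬x1 is true.
  11. (x3 ∨ ¬x4 ∨ x2) — x2 is true.
  12. (¬x1 ∨ x3 ∨ x5) — ¬x1 is true.
  13. (¬x3 ∨ ¬x5 ∨ ¬x4) — ¬x5 is true.
  14. (¬x3 ∨ ¬x2 ∨ ¬x4) — ¬x4 is true.
  15. (¬x2 ∨ ¬x5 ∨ ¬x1) — ¬x5 is true.
  16. (x4 ∨ x5 ∨ ¬x3) — ¬x3 is true.
  17. (x4 ∨ ¬x5 ∨ x2) — x2 is true.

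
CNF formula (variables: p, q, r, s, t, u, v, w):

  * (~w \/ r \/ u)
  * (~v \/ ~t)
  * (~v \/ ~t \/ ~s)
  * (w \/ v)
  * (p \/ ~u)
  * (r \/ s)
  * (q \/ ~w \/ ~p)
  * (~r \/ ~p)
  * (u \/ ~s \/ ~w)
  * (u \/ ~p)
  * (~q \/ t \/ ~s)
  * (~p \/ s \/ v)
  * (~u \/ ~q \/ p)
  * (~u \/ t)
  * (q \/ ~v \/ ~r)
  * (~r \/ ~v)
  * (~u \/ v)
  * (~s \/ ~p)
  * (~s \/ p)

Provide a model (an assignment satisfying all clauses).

Branch on p: take p = False.
  then u is forced to False.
  then s is forced to False.
  then r is forced to True.
  then v is forced to False.
  then w is forced to True.
q, t are now unconstrained; take q = False, t = False.

p = False, q = False, r = True, s = False, t = False, u = False, v = False, w = True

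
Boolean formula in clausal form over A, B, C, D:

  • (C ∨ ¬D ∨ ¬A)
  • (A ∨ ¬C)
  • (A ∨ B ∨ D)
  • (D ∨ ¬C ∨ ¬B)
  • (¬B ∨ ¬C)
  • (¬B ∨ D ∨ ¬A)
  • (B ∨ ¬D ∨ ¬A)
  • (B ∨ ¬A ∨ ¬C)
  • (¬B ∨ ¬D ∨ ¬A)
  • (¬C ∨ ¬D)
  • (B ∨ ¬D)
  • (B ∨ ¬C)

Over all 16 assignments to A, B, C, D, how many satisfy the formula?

3

Satisfying assignments:
  A=0 B=1 C=0 D=0
  A=0 B=1 C=0 D=1
  A=1 B=0 C=0 D=0
Count: 3.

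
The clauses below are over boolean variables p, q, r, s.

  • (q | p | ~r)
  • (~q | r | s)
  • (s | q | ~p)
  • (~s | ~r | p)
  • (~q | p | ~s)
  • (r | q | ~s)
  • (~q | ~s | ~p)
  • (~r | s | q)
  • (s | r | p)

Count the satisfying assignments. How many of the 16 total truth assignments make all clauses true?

The models are:
  p=F q=T r=T s=F
  p=T q=F r=T s=T
  p=T q=T r=T s=F
That's 3 in total.

3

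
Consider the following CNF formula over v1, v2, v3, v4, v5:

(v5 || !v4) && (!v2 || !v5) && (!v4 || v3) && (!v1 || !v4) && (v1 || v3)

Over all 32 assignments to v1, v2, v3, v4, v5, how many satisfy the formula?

Split on v4, then v1.
  v4=1, v1=1: a clause becomes empty — 0.
  v4=1, v1=0: remaining (v2,v3,v5) ∈ {(0,1,1)} — 1.
  v4=0, v1=1: v3 free; 3 ways for (v2,v5) × 2^1 = 6.
  v4=0, v1=0: remaining (v2,v3,v5) ∈ {(0,1,0); (0,1,1); (1,1,0)} — 3.
Total: 0 + 1 + 6 + 3 = 10.

10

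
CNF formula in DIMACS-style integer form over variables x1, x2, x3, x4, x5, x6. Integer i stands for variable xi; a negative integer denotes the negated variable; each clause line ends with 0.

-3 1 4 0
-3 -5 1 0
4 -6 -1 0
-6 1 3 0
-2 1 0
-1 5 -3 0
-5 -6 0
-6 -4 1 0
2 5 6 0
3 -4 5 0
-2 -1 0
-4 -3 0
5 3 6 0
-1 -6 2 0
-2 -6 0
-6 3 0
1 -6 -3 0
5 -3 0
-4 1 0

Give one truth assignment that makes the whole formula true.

x1 = True, x2 = False, x3 = False, x4 = True, x5 = True, x6 = False

Check each clause:
  1. (~x3 \/ x4 \/ x1) — x1 is true.
  2. (x1 \/ ~x3 \/ ~x5) — x1 is true.
  3. (x4 \/ ~x6 \/ ~x1) — ~x6 is true.
  4. (x3 \/ ~x6 \/ x1) — x1 is true.
  5. (x1 \/ ~x2) — x1 is true.
  6. (x5 \/ ~x3 \/ ~x1) — x5 is true.
  7. (~x5 \/ ~x6) — ~x6 is true.
  8. (x1 \/ ~x6 \/ ~x4) — x1 is true.
  9. (x2 \/ x6 \/ x5) — x5 is true.
  10. (x3 \/ x5 \/ ~x4) — x5 is true.
  11. (~x1 \/ ~x2) — ~x2 is true.
  12. (~x4 \/ ~x3) — ~x3 is true.
  13. (x6 \/ x3 \/ x5) — x5 is true.
  14. (~x6 \/ ~x1 \/ x2) — ~x6 is true.
  15. (~x2 \/ ~x6) — ~x6 is true.
  16. (x3 \/ ~x6) — ~x6 is true.
  17. (~x6 \/ x1 \/ ~x3) — x1 is true.
  18. (x5 \/ ~x3) — x5 is true.
  19. (x1 \/ ~x4) — x1 is true.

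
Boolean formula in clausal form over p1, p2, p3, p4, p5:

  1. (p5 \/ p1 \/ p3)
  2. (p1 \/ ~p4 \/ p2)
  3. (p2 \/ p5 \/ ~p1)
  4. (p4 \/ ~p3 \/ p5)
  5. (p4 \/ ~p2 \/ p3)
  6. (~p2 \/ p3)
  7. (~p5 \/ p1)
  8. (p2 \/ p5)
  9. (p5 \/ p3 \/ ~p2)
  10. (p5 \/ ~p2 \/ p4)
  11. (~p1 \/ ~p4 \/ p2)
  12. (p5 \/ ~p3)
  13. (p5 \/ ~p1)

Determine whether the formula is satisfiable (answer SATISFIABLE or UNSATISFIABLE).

SATISFIABLE

Branch on p1: take p1 = True.
  then p5 is forced to True.
The remaining clauses are satisfied by p2 = True, p3 = True, p4 = True.
So p1=T, p2=T, p3=T, p4=T, p5=T is a satisfying assignment.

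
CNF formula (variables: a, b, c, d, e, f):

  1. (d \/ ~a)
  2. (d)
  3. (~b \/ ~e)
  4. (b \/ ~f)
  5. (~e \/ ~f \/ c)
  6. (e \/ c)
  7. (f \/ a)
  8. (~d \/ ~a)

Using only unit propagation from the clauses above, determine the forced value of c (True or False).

True

Unit clause (d) sets d = True.
(~d \/ ~a): since d = True, the clause reduces to (~a). a = False.
(a \/ f) with a = False leaves only f, so f = True.
(b \/ ~f) with f = True leaves only b, so b = True.
(~b \/ ~e): since b = True, the clause reduces to (~e). e = False.
(c \/ e): since e = False, the clause reduces to (c). c = True.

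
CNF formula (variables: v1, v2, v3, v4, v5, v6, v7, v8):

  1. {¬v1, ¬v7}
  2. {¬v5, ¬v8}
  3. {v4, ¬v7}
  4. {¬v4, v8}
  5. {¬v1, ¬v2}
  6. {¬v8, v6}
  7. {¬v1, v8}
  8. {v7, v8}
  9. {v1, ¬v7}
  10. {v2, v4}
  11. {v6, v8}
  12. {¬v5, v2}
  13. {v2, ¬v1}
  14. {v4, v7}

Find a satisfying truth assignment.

v5 occurs only negated in the remaining clauses — set v5 = False.
v6 occurs only positively in the remaining clauses — set v6 = True.
Try v1 = False.
  then v7 is forced to False.
  then v8 is forced to True.
  then v4 is forced to True.
v2, v3 are now unconstrained; take v2 = False, v3 = False.
Every clause has at least one true literal under this assignment.

v1=F  v2=F  v3=F  v4=T  v5=F  v6=T  v7=F  v8=T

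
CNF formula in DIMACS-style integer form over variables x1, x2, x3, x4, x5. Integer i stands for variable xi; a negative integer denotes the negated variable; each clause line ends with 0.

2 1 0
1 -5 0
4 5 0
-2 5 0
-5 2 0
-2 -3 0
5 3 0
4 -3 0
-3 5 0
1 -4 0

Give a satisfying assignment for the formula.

x1 occurs only positively in the remaining clauses — set x1 = True.
Branch on x2: take x2 = True.
  then x5 is forced to True.
  then x3 is forced to False.
x4 is now unconstrained; take x4 = True.
Every clause has at least one true literal under this assignment.

x1=True, x2=True, x3=False, x4=True, x5=True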